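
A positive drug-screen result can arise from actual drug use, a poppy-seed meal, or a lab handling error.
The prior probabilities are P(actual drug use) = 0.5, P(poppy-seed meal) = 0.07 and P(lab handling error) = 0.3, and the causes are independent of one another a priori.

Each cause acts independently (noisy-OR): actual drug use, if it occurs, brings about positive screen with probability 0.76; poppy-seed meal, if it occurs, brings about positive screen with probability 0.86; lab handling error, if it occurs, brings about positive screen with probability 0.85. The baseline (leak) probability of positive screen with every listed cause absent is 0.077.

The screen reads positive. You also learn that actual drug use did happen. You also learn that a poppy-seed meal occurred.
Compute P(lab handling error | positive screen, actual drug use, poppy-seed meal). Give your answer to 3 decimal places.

Under noisy-OR, P(positive screen | causes) = 1 − (1−0.077)·∏(1−qᵢ) over the active causes.
P(positive screen | actual drug use, poppy-seed meal) = 0.968987×0.7 + 0.995348×0.3 = 0.678291 + 0.298604 = 0.976895
Restricting to configurations with lab handling error present: 0.995348×0.3 = 0.298604.
P(lab handling error | positive screen, actual drug use, poppy-seed meal) = 0.298604 / 0.976895 ≈ 0.306

P(lab handling error | positive screen, actual drug use, poppy-seed meal) ≈ 0.306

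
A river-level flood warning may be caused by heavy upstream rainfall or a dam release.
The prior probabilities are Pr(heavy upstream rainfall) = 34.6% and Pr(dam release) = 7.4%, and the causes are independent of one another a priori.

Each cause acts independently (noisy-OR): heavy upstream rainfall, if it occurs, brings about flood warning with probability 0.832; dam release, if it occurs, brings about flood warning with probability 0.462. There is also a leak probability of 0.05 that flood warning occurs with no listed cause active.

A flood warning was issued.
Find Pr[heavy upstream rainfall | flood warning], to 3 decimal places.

Pr[heavy upstream rainfall | flood warning] ≈ 0.844

Under noisy-OR, P(flood warning | causes) = 1 − (1−0.05)·∏(1−qᵢ) over the active causes.
By total probability over the 4 (heavy upstream rainfall, dam release) configurations:
  P(flood warning) = 0.05·0.654·0.926 + 0.4889·0.654·0.074 + 0.8404·0.346·0.926 + 0.914135·0.346·0.074
        = 0.030280 + 0.023661 + 0.269261 + 0.023406 = 0.346608
Keeping only the heavy upstream rainfall-present terms gives 0.292667, so
  P(heavy upstream rainfall | flood warning) = 0.292667 / 0.346608 ≈ 0.844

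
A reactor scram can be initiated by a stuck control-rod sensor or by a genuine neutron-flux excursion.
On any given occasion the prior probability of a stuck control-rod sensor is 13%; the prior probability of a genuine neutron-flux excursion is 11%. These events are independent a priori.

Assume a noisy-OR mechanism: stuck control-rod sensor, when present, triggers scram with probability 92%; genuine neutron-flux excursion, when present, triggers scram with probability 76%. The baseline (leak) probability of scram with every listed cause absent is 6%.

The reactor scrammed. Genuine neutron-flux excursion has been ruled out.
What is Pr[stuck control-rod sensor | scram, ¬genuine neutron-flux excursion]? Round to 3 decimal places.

Pr[stuck control-rod sensor | scram, ¬genuine neutron-flux excursion] ≈ 0.697

Under noisy-OR, P(scram | causes) = 1 − (1−0.06)·∏(1−qᵢ) over the active causes.
Numerator (weight on configurations with stuck control-rod sensor): 0.9248*0.13 = 0.120224
Normalizer over all consistent configurations: 0.06*0.87 + 0.9248*0.13 = 0.172424
Posterior = 0.120224 / 0.172424 ≈ 0.697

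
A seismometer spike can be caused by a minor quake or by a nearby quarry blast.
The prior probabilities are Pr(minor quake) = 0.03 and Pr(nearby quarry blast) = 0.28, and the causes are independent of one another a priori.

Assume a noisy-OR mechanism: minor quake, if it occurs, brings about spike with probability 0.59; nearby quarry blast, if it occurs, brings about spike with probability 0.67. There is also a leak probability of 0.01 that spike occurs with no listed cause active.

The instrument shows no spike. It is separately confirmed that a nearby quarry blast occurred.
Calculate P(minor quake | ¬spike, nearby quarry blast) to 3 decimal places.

P(minor quake | ¬spike, nearby quarry blast) ≈ 0.013

Under noisy-OR, P(spike | causes) = 1 − (1−0.01)·∏(1−qᵢ) over the active causes.
By total probability over both values of minor quake:
  P(¬spike | nearby quarry blast) = 0.3267×0.97 + 0.133947×0.03
        = 0.316899 + 0.004018 = 0.320917
Keeping only the minor quake-present terms gives 0.004018, so
  P(minor quake | ¬spike, nearby quarry blast) = 0.004018 / 0.320917 ≈ 0.013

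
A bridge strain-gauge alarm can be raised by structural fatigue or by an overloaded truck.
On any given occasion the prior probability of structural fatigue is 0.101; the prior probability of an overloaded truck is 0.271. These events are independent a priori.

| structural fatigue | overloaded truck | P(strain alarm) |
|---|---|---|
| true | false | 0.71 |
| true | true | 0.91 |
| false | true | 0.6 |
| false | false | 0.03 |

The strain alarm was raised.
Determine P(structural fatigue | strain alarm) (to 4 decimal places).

P(structural fatigue | strain alarm) ≈ 0.3176

For the numerator, keep only structural fatigue=true terms: 0.052277 + 0.024908 = 0.077185
The normalizing constant is 0.03*0.899*0.729 + 0.6*0.899*0.271 + 0.71*0.101*0.729 + 0.91*0.101*0.271 = 0.243023
P(structural fatigue | strain alarm) = 0.077185/0.243023 ≈ 0.3176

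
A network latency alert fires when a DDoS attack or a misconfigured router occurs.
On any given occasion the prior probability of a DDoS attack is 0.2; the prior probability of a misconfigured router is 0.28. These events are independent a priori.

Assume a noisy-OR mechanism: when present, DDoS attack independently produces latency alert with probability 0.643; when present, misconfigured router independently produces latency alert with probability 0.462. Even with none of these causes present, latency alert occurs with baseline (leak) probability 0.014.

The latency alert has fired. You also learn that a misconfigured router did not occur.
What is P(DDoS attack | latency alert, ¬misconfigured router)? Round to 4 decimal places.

Under noisy-OR, P(latency alert | causes) = 1 − (1−0.014)·∏(1−qᵢ) over the active causes.
P(latency alert | ¬misconfigured router) = 0.014×0.8 + 0.647998×0.2 = 0.011200 + 0.129600 = 0.140800
Restricting to configurations with DDoS attack present: 0.647998×0.2 = 0.129600.
So P(DDoS attack | latency alert, ¬misconfigured router) = 0.129600/0.140800 ≈ 0.9205.

P(DDoS attack | latency alert, ¬misconfigured router) ≈ 0.9205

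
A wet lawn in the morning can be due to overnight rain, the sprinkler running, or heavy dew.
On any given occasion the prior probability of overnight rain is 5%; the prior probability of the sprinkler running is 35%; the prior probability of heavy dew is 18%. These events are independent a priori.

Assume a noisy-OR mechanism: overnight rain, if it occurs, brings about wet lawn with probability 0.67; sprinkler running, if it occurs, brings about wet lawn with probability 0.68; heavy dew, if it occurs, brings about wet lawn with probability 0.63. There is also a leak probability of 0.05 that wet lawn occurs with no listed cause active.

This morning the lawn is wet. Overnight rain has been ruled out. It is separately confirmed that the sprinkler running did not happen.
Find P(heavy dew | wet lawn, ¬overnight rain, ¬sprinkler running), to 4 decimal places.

Under noisy-OR, P(wet lawn | causes) = 1 − (1−0.05)·∏(1−qᵢ) over the active causes.
By total probability over both values of heavy dew:
  P(wet lawn | ¬overnight rain, ¬sprinkler running) = 0.05*0.82 + 0.6485*0.18
        = 0.041000 + 0.116730 = 0.157730
Keeping only the heavy dew-present terms gives 0.116730, so
  P(heavy dew | wet lawn, ¬overnight rain, ¬sprinkler running) = 0.116730 / 0.157730 ≈ 0.7401

P(heavy dew | wet lawn, ¬overnight rain, ¬sprinkler running) ≈ 0.7401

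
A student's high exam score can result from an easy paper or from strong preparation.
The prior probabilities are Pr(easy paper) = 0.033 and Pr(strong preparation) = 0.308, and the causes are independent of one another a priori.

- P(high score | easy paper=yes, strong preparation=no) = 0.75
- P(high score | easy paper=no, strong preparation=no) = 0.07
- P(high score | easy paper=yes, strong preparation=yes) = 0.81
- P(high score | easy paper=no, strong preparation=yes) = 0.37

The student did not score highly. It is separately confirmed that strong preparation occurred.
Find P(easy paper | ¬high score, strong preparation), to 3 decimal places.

P(easy paper | ¬high score, strong preparation) ≈ 0.010

Weight on easy paper=true, given the evidence: 0.19·0.033 = 0.006270
The normalizing constant is 0.63·0.967 + 0.19·0.033 = 0.615480
Posterior = 0.006270 / 0.615480 ≈ 0.010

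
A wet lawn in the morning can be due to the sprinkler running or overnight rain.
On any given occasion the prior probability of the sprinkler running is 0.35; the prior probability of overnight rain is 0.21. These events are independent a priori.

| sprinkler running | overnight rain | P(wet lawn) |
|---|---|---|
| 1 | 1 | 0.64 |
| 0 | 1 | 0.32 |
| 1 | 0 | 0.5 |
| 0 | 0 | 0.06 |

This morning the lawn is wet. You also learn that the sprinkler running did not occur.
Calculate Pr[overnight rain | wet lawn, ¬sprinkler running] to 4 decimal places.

P(wet lawn | ¬sprinkler running) = 0.06·0.79 + 0.32·0.21 = 0.047400 + 0.067200 = 0.114600
Restricting to configurations with overnight rain present: 0.32·0.21 = 0.067200.
P(overnight rain | wet lawn, ¬sprinkler running) = 0.067200 / 0.114600 ≈ 0.5864

Pr[overnight rain | wet lawn, ¬sprinkler running] ≈ 0.5864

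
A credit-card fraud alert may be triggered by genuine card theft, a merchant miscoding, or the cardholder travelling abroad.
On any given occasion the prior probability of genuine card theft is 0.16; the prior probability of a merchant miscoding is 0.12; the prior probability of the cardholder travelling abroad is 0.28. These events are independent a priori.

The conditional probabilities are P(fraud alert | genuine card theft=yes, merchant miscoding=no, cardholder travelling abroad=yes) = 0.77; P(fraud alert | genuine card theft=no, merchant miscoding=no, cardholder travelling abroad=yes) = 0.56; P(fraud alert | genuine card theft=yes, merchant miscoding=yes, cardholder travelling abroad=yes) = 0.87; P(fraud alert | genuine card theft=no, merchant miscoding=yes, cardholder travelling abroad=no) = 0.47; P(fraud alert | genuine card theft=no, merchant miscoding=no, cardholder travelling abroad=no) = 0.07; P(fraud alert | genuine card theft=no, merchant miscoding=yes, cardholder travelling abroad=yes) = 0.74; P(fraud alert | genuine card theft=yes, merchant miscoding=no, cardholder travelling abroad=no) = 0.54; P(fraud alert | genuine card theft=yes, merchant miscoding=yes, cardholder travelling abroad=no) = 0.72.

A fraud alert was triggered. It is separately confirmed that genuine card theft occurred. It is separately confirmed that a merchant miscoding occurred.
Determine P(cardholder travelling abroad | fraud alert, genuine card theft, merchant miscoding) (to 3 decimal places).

P(cardholder travelling abroad | fraud alert, genuine card theft, merchant miscoding) ≈ 0.320

Numerator (weight on configurations with cardholder travelling abroad): 0.87·0.28 = 0.243600
Normalizer over all consistent configurations: 0.72·0.72 + 0.87·0.28 = 0.762000
P(cardholder travelling abroad | fraud alert, genuine card theft, merchant miscoding) = 0.243600/0.762000 ≈ 0.320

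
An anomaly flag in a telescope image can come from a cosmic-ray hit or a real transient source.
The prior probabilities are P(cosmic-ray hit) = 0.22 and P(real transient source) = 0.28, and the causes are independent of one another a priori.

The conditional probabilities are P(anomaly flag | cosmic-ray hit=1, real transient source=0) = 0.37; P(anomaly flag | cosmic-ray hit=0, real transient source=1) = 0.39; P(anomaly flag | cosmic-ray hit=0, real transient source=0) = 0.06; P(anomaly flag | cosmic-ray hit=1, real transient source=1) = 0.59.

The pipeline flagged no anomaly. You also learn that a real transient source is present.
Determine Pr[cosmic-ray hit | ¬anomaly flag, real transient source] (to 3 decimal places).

By total probability over both values of cosmic-ray hit:
  P(¬anomaly flag | real transient source) = 0.61×0.78 + 0.41×0.22
        = 0.475800 + 0.090200 = 0.566000
Keeping only the cosmic-ray hit-present terms gives 0.090200, so
  P(cosmic-ray hit | ¬anomaly flag, real transient source) = 0.090200 / 0.566000 ≈ 0.159

Pr[cosmic-ray hit | ¬anomaly flag, real transient source] ≈ 0.159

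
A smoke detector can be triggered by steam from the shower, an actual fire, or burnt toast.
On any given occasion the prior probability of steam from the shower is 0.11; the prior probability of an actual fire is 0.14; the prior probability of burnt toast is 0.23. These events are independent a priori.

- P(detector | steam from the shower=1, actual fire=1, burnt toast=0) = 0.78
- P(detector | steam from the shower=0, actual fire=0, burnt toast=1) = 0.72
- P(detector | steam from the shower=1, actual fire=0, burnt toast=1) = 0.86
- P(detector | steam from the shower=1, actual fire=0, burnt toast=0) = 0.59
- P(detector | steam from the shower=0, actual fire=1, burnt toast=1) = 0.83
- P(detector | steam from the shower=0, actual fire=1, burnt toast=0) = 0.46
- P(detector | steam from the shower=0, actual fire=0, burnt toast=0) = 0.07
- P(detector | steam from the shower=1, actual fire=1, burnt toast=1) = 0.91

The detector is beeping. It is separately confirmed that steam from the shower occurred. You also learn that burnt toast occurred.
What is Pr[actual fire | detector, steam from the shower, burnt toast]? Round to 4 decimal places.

Weight on actual fire=true, given the evidence: 0.91×0.14 = 0.127400
The normalizing constant is 0.86×0.86 + 0.91×0.14 = 0.867000
Posterior = 0.127400 / 0.867000 ≈ 0.1469

Pr[actual fire | detector, steam from the shower, burnt toast] ≈ 0.1469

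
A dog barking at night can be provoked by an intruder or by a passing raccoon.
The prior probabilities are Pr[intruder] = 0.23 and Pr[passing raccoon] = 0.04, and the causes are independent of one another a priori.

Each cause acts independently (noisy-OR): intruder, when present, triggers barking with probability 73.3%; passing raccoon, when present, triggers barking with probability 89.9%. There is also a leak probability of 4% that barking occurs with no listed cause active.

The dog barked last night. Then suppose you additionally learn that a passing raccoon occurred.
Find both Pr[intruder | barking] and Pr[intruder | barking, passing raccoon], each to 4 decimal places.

Pr[intruder | barking] ≈ 0.7511; Pr[intruder | barking, passing raccoon] ≈ 0.2437

Under noisy-OR, P(barking | causes) = 1 − (1−0.04)·∏(1−qᵢ) over the active causes.
Sum P(barking|·) weighted by the priors over the 4 (intruder, passing raccoon) configurations:
  P(barking) = 0.04×0.77×0.96 + 0.90304×0.77×0.04 + 0.74368×0.23×0.96 + 0.974112×0.23×0.04
        = 0.029568 + 0.027814 + 0.164205 + 0.008962 = 0.230549
Configurations with intruder contribute 0.173167, so
  P(intruder | barking) = 0.173167 / 0.230549 ≈ 0.7511

Now condition on the additional information:
P(barking | passing raccoon) = 0.90304·0.77 + 0.974112·0.23 = 0.695341 + 0.224046 = 0.919387
Of this, 0.224046 comes from 0.974112·0.23 (the intruder=true cases).
So P(intruder | barking, passing raccoon) = 0.224046/0.919387 ≈ 0.2437.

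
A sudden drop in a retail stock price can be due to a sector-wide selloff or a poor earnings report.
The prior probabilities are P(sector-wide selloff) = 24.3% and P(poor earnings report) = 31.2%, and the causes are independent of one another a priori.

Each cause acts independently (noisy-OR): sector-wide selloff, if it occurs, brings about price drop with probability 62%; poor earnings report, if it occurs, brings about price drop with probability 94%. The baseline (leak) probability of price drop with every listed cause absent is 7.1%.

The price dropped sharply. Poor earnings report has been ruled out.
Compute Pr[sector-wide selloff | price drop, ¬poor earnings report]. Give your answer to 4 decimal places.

Pr[sector-wide selloff | price drop, ¬poor earnings report] ≈ 0.7452

Under noisy-OR, P(price drop | causes) = 1 − (1−0.071)·∏(1−qᵢ) over the active causes.
P(price drop | ¬poor earnings report) = 0.071×0.757 + 0.64698×0.243 = 0.053747 + 0.157216 = 0.210963
The sector-wide selloff-present share is 0.64698×0.243 = 0.157216.
Hence the posterior is 0.157216/0.210963 ≈ 0.7452.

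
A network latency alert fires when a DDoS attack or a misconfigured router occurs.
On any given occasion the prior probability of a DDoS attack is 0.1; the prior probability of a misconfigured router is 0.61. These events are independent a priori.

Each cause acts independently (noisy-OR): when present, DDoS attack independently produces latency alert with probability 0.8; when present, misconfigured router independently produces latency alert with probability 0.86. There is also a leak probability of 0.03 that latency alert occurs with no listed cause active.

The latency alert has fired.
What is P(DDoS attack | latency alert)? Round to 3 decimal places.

P(DDoS attack | latency alert) ≈ 0.158

Under noisy-OR, P(latency alert | causes) = 1 − (1−0.03)·∏(1−qᵢ) over the active causes.
By total probability over the 4 (DDoS attack, misconfigured router) configurations:
  P(latency alert) = 0.03*0.9*0.39 + 0.8642*0.9*0.61 + 0.806*0.1*0.39 + 0.97284*0.1*0.61
        = 0.010530 + 0.474446 + 0.031434 + 0.059343 = 0.575753
Configurations with DDoS attack contribute 0.090777, so
  P(DDoS attack | latency alert) = 0.090777 / 0.575753 ≈ 0.158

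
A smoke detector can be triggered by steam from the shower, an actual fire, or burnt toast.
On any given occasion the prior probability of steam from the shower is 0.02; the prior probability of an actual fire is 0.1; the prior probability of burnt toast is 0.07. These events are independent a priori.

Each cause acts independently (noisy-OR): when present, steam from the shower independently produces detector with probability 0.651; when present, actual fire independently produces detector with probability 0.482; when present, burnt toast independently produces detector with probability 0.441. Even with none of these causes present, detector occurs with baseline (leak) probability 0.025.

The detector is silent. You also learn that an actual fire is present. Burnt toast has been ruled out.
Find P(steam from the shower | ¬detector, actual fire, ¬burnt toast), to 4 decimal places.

P(steam from the shower | ¬detector, actual fire, ¬burnt toast) ≈ 0.0071

Under noisy-OR, P(detector | causes) = 1 − (1−0.025)·∏(1−qᵢ) over the active causes.
Weight on steam from the shower=true, given the evidence: 0.176262·0.02 = 0.003525
Denominator P(¬detector | actual fire, ¬burnt toast): 0.50505·0.98 + 0.176262·0.02 = 0.498474
P(steam from the shower | ¬detector, actual fire, ¬burnt toast) = 0.003525/0.498474 ≈ 0.0071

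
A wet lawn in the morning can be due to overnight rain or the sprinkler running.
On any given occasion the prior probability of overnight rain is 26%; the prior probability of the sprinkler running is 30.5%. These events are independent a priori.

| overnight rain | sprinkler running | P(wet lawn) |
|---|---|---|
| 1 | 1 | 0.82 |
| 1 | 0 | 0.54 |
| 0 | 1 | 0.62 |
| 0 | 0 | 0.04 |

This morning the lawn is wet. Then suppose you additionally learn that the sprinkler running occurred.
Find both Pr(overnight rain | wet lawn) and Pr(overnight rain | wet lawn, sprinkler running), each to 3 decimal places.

For the numerator, keep only overnight rain=true terms: 0.097578 + 0.065026 = 0.162604
The normalizing constant is 0.04·0.74·0.695 + 0.62·0.74·0.305 + 0.54·0.26·0.695 + 0.82·0.26·0.305 = 0.323110
Posterior = 0.162604 / 0.323110 ≈ 0.503

Now also conditioning on sprinkler running=true:
For the numerator, keep only overnight rain=true terms: 0.82×0.26 = 0.213200
Denominator P(wet lawn | sprinkler running): 0.62×0.74 + 0.82×0.26 = 0.672000
P(overnight rain | wet lawn, sprinkler running) = 0.213200/0.672000 ≈ 0.317

Pr(overnight rain | wet lawn) ≈ 0.503; Pr(overnight rain | wet lawn, sprinkler running) ≈ 0.317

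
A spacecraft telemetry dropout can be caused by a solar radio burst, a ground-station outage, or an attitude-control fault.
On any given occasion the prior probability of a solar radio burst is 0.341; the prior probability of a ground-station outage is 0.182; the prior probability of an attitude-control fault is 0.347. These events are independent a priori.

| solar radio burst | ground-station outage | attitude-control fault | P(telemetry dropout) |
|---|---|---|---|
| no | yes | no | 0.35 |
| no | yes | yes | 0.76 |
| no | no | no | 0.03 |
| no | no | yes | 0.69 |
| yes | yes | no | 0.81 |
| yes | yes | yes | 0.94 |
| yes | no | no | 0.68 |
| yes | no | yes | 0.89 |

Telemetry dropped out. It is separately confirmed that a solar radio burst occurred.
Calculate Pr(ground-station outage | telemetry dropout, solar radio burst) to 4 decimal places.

For the numerator, keep only ground-station outage=true terms: 0.096265 + 0.059365 = 0.155630
Denominator P(telemetry dropout | solar radio burst): 0.68*0.818*0.653 + 0.89*0.818*0.347 + 0.81*0.182*0.653 + 0.94*0.182*0.347 = 0.771478
Posterior = 0.155630 / 0.771478 ≈ 0.2017

Pr(ground-station outage | telemetry dropout, solar radio burst) ≈ 0.2017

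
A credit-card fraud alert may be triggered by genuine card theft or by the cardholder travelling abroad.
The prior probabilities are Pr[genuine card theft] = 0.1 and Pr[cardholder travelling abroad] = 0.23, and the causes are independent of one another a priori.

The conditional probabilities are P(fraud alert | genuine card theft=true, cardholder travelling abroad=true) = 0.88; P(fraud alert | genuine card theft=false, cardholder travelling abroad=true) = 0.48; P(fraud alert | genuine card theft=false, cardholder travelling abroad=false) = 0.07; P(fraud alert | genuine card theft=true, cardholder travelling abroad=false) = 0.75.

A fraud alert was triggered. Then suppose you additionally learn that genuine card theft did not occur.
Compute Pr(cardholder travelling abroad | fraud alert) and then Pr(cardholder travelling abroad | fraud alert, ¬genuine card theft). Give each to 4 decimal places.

Weight on cardholder travelling abroad=true, given the evidence: 0.099360 + 0.020240 = 0.119600
The normalizing constant is 0.07*0.9*0.77 + 0.48*0.9*0.23 + 0.75*0.1*0.77 + 0.88*0.1*0.23 = 0.225860
Posterior = 0.119600 / 0.225860 ≈ 0.5295

With the extra evidence:
Numerator (weight on configurations with cardholder travelling abroad): 0.48*0.23 = 0.110400
Normalizer over all consistent configurations: 0.07*0.77 + 0.48*0.23 = 0.164300
Posterior = 0.110400 / 0.164300 ≈ 0.6719

Pr(cardholder travelling abroad | fraud alert) ≈ 0.5295; Pr(cardholder travelling abroad | fraud alert, ¬genuine card theft) ≈ 0.6719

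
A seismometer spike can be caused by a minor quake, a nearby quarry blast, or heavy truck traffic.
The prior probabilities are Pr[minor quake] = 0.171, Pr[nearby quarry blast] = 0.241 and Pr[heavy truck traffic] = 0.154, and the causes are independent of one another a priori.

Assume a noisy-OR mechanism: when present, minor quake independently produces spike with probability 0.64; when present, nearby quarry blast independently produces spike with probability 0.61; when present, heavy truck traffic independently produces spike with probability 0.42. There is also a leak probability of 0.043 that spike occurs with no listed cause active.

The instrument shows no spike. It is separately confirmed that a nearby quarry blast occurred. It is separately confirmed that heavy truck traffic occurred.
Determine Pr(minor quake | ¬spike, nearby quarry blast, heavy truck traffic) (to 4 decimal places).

Pr(minor quake | ¬spike, nearby quarry blast, heavy truck traffic) ≈ 0.0691

Under noisy-OR, P(spike | causes) = 1 − (1−0.043)·∏(1−qᵢ) over the active causes.
Sum P(¬spike|·) weighted by the priors over both values of minor quake:
  P(¬spike | nearby quarry blast, heavy truck traffic) = 0.216473*0.829 + 0.07793*0.171
        = 0.179456 + 0.013326 = 0.192782
Configurations with minor quake contribute 0.013326, so
  P(minor quake | ¬spike, nearby quarry blast, heavy truck traffic) = 0.013326 / 0.192782 ≈ 0.0691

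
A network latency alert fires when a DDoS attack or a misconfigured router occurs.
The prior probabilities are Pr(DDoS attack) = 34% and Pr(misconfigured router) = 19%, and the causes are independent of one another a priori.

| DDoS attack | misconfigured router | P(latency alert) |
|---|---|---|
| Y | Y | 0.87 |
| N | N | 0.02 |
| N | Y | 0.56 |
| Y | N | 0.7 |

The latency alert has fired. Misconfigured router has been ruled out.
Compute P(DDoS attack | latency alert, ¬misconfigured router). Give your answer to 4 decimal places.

By total probability over both values of DDoS attack:
  P(latency alert | ¬misconfigured router) = 0.02·0.66 + 0.7·0.34
        = 0.013200 + 0.238000 = 0.251200
Configurations with DDoS attack contribute 0.238000, so
  P(DDoS attack | latency alert, ¬misconfigured router) = 0.238000 / 0.251200 ≈ 0.9475

P(DDoS attack | latency alert, ¬misconfigured router) ≈ 0.9475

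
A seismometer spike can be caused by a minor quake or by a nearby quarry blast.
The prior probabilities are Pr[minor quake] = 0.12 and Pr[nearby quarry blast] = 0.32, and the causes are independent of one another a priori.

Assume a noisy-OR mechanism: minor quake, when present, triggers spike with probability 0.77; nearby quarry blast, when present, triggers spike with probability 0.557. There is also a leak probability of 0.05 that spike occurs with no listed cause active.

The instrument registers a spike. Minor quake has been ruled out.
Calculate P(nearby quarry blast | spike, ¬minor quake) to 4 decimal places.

Under noisy-OR, P(spike | causes) = 1 − (1−0.05)·∏(1−qᵢ) over the active causes.
P(spike | ¬minor quake) = 0.05*0.68 + 0.57915*0.32 = 0.034000 + 0.185328 = 0.219328
Of this, 0.185328 comes from 0.57915*0.32 (the nearby quarry blast=true cases).
P(nearby quarry blast | spike, ¬minor quake) = 0.185328 / 0.219328 ≈ 0.8450

P(nearby quarry blast | spike, ¬minor quake) ≈ 0.8450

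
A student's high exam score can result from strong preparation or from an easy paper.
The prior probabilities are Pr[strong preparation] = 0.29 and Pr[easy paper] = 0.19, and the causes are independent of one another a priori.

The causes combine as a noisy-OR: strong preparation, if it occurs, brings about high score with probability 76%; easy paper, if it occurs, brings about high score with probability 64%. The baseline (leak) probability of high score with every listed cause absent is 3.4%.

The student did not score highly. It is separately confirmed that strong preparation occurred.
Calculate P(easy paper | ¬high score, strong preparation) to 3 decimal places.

Under noisy-OR, P(high score | causes) = 1 − (1−0.034)·∏(1−qᵢ) over the active causes.
By total probability over both values of easy paper:
  P(¬high score | strong preparation) = 0.23184×0.81 + 0.083462×0.19
        = 0.187790 + 0.015858 = 0.203648
Keeping only the easy paper-present terms gives 0.015858, so
  P(easy paper | ¬high score, strong preparation) = 0.015858 / 0.203648 ≈ 0.078

P(easy paper | ¬high score, strong preparation) ≈ 0.078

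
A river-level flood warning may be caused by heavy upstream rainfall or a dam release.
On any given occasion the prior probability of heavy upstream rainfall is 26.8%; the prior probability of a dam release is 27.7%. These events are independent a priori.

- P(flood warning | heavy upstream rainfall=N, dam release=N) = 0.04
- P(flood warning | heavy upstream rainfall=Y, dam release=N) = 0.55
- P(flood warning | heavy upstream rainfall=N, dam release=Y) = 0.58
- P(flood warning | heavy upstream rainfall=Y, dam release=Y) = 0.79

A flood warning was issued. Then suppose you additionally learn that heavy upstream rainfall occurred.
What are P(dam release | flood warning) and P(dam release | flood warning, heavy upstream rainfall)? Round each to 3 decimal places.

P(dam release | flood warning) ≈ 0.580; P(dam release | flood warning, heavy upstream rainfall) ≈ 0.355

Weight on dam release=true, given the evidence: 0.117603 + 0.058646 = 0.176249
The normalizing constant is 0.04·0.732·0.723 + 0.58·0.732·0.277 + 0.55·0.268·0.723 + 0.79·0.268·0.277 = 0.303988
P(dam release | flood warning) = 0.176249/0.303988 ≈ 0.580

With the extra evidence:
P(flood warning | heavy upstream rainfall) = 0.55×0.723 + 0.79×0.277 = 0.397650 + 0.218830 = 0.616480
Restricting to configurations with dam release present: 0.79×0.277 = 0.218830.
Hence the posterior is 0.218830/0.616480 ≈ 0.355.
The drop from 0.580 to 0.355 is the explaining-away (discounting) effect.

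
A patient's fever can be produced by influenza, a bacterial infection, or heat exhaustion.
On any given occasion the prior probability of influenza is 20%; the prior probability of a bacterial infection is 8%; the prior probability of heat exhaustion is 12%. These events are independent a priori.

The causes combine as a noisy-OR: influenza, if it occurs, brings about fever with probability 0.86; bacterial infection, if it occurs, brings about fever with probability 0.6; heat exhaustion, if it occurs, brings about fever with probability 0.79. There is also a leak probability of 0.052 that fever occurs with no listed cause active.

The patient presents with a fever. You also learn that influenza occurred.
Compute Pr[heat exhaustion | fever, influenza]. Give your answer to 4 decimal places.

Pr[heat exhaustion | fever, influenza] ≈ 0.1319

Under noisy-OR, P(fever | causes) = 1 − (1−0.052)·∏(1−qᵢ) over the active causes.
P(fever | influenza) = 0.86728×0.92×0.88 + 0.972129×0.92×0.12 + 0.946912×0.08×0.88 + 0.988852×0.08×0.12 = 0.702150 + 0.107323 + 0.066663 + 0.009493 = 0.885629
Restricting to configurations with heat exhaustion present: 0.107323 + 0.009493 = 0.116816.
Hence the posterior is 0.116816/0.885629 ≈ 0.1319.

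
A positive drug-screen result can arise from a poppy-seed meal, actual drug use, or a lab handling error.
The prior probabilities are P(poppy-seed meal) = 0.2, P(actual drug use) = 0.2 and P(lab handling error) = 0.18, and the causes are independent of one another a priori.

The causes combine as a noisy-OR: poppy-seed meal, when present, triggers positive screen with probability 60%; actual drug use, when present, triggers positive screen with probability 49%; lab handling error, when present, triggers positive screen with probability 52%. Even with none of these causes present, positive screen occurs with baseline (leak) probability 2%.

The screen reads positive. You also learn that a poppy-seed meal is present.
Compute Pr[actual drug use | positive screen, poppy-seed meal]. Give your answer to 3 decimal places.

Pr[actual drug use | positive screen, poppy-seed meal] ≈ 0.241

Under noisy-OR, P(positive screen | causes) = 1 − (1−0.02)·∏(1−qᵢ) over the active causes.
P(positive screen | poppy-seed meal) = 0.608·0.8·0.82 + 0.81184·0.8·0.18 + 0.80008·0.2·0.82 + 0.904038·0.2·0.18 = 0.398848 + 0.116905 + 0.131213 + 0.032545 = 0.679511
Of this, 0.163758 comes from 0.131213 + 0.032545 (the actual drug use=true cases).
P(actual drug use | positive screen, poppy-seed meal) = 0.163758 / 0.679511 ≈ 0.241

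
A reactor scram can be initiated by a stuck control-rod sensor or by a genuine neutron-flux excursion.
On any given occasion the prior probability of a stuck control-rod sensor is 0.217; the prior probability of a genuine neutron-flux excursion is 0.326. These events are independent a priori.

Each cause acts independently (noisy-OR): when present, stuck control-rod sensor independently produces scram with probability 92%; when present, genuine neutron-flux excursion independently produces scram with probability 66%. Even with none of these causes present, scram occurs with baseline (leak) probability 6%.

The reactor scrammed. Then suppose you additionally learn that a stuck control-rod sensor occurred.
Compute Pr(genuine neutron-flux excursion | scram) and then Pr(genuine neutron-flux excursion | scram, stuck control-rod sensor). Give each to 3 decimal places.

Under noisy-OR, P(scram | causes) = 1 − (1−0.06)·∏(1−qᵢ) over the active causes.
Enumerate the 4 (stuck control-rod sensor, genuine neutron-flux excursion) configurations and weight by the priors:
  P(scram) = 0.06·0.783·0.674 + 0.6804·0.783·0.326 + 0.9248·0.217·0.674 + 0.974432·0.217·0.326
        = 0.031665 + 0.173678 + 0.135259 + 0.068933 = 0.409535
Keeping only the genuine neutron-flux excursion-present terms gives 0.242611, so
  P(genuine neutron-flux excursion | scram) = 0.242611 / 0.409535 ≈ 0.592

With the extra evidence:
Sum P(scram|·) weighted by the priors over both values of genuine neutron-flux excursion:
  P(scram | stuck control-rod sensor) = 0.9248·0.674 + 0.974432·0.326
        = 0.623315 + 0.317665 = 0.940980
Configurations with genuine neutron-flux excursion contribute 0.317665, so
  P(genuine neutron-flux excursion | scram, stuck control-rod sensor) = 0.317665 / 0.940980 ≈ 0.338

Pr(genuine neutron-flux excursion | scram) ≈ 0.592; Pr(genuine neutron-flux excursion | scram, stuck control-rod sensor) ≈ 0.338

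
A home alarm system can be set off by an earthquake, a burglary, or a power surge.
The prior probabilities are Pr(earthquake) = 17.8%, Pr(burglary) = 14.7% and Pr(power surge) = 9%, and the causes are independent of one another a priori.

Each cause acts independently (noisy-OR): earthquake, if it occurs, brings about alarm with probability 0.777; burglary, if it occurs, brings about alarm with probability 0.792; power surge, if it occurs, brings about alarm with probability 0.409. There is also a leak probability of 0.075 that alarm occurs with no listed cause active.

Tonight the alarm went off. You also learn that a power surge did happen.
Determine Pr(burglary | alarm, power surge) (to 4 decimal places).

Pr(burglary | alarm, power surge) ≈ 0.2271

Under noisy-OR, P(alarm | causes) = 1 − (1−0.075)·∏(1−qᵢ) over the active causes.
Sum P(alarm|·) weighted by the priors over the 4 (earthquake, burglary) configurations:
  P(alarm | power surge) = 0.453325*0.822*0.853 + 0.886292*0.822*0.147 + 0.878091*0.178*0.853 + 0.974643*0.178*0.147
        = 0.317856 + 0.107094 + 0.133324 + 0.025503 = 0.583777
Configurations with burglary contribute 0.132597, so
  P(burglary | alarm, power surge) = 0.132597 / 0.583777 ≈ 0.2271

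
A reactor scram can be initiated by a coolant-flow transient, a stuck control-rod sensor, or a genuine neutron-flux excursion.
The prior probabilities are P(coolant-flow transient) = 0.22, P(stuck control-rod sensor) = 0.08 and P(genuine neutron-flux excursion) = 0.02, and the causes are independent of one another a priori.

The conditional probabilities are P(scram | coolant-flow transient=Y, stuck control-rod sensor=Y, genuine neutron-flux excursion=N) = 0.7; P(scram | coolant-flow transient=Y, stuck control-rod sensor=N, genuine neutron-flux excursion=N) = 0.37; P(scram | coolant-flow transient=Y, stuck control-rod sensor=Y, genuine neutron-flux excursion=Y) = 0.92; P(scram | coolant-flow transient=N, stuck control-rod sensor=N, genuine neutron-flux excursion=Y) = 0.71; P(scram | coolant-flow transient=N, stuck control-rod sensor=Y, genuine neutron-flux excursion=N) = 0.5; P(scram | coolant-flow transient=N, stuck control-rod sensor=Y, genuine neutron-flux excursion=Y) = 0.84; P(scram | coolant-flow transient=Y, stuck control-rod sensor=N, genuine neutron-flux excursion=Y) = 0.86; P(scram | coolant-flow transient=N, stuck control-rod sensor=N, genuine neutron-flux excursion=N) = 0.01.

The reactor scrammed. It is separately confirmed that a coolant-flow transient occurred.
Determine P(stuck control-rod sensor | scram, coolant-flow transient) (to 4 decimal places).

P(stuck control-rod sensor | scram, coolant-flow transient) ≈ 0.1389

For the numerator, keep only stuck control-rod sensor=true terms: 0.054880 + 0.001472 = 0.056352
Denominator P(scram | coolant-flow transient): 0.37*0.92*0.98 + 0.86*0.92*0.02 + 0.7*0.08*0.98 + 0.92*0.08*0.02 = 0.405768
P(stuck control-rod sensor | scram, coolant-flow transient) = 0.056352/0.405768 ≈ 0.1389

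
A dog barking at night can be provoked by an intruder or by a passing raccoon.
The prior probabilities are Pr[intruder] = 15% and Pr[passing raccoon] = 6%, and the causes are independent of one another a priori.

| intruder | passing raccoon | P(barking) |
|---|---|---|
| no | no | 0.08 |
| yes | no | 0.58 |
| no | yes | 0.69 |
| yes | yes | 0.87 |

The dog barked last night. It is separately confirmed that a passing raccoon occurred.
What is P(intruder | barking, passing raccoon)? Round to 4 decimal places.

P(intruder | barking, passing raccoon) ≈ 0.1820

Enumerate both values of intruder and weight by the priors:
  P(barking | passing raccoon) = 0.69·0.85 + 0.87·0.15
        = 0.586500 + 0.130500 = 0.717000
Keeping only the intruder-present terms gives 0.130500, so
  P(intruder | barking, passing raccoon) = 0.130500 / 0.717000 ≈ 0.1820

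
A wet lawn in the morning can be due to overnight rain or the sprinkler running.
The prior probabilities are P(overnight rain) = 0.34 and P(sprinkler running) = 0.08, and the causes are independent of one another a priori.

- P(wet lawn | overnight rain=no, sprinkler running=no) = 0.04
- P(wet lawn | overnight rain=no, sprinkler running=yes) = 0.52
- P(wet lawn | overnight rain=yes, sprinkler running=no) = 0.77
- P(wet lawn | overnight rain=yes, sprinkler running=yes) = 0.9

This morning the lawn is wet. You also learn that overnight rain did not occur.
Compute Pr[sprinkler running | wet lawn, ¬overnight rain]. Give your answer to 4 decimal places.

Enumerate both values of sprinkler running and weight by the priors:
  P(wet lawn | ¬overnight rain) = 0.04·0.92 + 0.52·0.08
        = 0.036800 + 0.041600 = 0.078400
Keeping only the sprinkler running-present terms gives 0.041600, so
  P(sprinkler running | wet lawn, ¬overnight rain) = 0.041600 / 0.078400 ≈ 0.5306

Pr[sprinkler running | wet lawn, ¬overnight rain] ≈ 0.5306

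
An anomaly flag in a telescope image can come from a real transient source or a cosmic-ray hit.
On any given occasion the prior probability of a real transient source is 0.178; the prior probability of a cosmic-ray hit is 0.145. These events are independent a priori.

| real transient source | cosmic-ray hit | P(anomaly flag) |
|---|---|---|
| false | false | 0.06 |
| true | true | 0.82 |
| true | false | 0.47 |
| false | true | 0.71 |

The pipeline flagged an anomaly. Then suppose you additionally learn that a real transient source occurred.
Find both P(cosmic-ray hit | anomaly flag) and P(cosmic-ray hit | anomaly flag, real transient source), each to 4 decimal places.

Weight on cosmic-ray hit=true, given the evidence: 0.084625 + 0.021164 = 0.105789
Denominator P(anomaly flag): 0.06*0.822*0.855 + 0.71*0.822*0.145 + 0.47*0.178*0.855 + 0.82*0.178*0.145 = 0.219487
P(cosmic-ray hit | anomaly flag) = 0.105789/0.219487 ≈ 0.4820

With the extra evidence:
Weight on cosmic-ray hit=true, given the evidence: 0.82*0.145 = 0.118900
Normalizer over all consistent configurations: 0.47*0.855 + 0.82*0.145 = 0.520750
Posterior = 0.118900 / 0.520750 ≈ 0.2283
Conditioning on real transient source lowers the posterior on cosmic-ray hit: the classic explaining-away effect in a common-effect structure.

P(cosmic-ray hit | anomaly flag) ≈ 0.4820; P(cosmic-ray hit | anomaly flag, real transient source) ≈ 0.2283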